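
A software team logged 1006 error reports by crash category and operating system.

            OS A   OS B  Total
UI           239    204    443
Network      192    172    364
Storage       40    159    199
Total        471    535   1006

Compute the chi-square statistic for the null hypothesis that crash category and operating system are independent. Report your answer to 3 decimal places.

Grand total N = 1006.
Expected counts (row total × column total / N):
  UI, OS A: 443×471/1006 = 207.4085
  UI, OS B: 443×535/1006 = 235.5915
  Network, OS A: 364×471/1006 = 170.4215
  Network, OS B: 364×535/1006 = 193.5785
  Storage, OS A: 199×471/1006 = 93.1700
  Storage, OS B: 199×535/1006 = 105.8300
Contributions (O − E)²/E:
  (239 − 207.4085)²/207.4085 = 4.8119
  (204 − 235.5915)²/235.5915 = 4.2362
  (192 − 170.4215)²/170.4215 = 2.7322
  (172 − 193.5785)²/193.5785 = 2.4054
  (40 − 93.1700)²/93.1700 = 30.3429
  (159 − 105.8300)²/105.8300 = 26.7131
χ² = 4.8119 + 4.2362 + 2.7322 + 2.4054 + 30.3429 + 26.7131 = 71.242

71.242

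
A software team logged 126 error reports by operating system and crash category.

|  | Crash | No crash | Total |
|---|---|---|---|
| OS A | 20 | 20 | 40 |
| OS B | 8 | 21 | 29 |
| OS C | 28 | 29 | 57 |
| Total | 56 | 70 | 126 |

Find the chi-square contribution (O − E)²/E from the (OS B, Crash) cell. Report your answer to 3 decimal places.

Row total (OS B) = 29; column total (Crash) = 56; N = 126.
Expected count E = 29 × 56 / 126 = 12.8889.
Contribution = (O − E)²/E = (8 − 12.8889)² / 12.8889 = 1.854.

1.854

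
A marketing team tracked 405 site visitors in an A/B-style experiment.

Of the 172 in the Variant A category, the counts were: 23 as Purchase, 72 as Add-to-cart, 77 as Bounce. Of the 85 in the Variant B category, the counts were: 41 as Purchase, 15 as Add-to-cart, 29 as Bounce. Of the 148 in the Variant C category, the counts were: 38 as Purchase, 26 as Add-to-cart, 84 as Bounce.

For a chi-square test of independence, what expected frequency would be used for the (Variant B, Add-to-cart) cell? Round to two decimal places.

23.72

Row total (Variant B) = 85; column total (Add-to-cart) = 113; grand total N = 405.
Expected count = (row total × column total) / N = 85 × 113 / 405 = 23.72.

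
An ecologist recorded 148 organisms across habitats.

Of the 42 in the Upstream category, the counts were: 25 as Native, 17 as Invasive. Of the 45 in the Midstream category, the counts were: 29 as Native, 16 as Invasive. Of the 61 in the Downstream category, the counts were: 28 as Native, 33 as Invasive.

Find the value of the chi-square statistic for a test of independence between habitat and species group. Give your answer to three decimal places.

Row totals: 42, 45, 61. Column totals: 82, 66. Grand total N = 148.
Expected counts (row total × column total / N):
  Upstream, Native: 42×82/148 = 23.2703
  Upstream, Invasive: 42×66/148 = 18.7297
  Midstream, Native: 45×82/148 = 24.9324
  Midstream, Invasive: 45×66/148 = 20.0676
  Downstream, Native: 61×82/148 = 33.7973
  Downstream, Invasive: 61×66/148 = 27.2027
Contributions (O − E)²/E:
  (25 − 23.2703)²/23.2703 = 0.1286
  (17 − 18.7297)²/18.7297 = 0.1597
  (29 − 24.9324)²/24.9324 = 0.6636
  (16 − 20.0676)²/20.0676 = 0.8245
  (28 − 33.7973)²/33.7973 = 0.9944
  (33 − 27.2027)²/27.2027 = 1.2355
χ² = 0.1286 + 0.1597 + 0.6636 + 0.8245 + 0.9944 + 1.2355 = 4.006

4.006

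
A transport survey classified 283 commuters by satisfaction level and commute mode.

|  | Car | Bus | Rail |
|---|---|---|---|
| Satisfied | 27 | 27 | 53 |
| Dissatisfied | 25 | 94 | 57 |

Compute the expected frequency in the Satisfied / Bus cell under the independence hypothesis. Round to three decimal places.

Row total (Satisfied) = 107; column total (Bus) = 121; grand total N = 283.
Expected count = (row total × column total) / N = 107 × 121 / 283 = 45.749.

45.749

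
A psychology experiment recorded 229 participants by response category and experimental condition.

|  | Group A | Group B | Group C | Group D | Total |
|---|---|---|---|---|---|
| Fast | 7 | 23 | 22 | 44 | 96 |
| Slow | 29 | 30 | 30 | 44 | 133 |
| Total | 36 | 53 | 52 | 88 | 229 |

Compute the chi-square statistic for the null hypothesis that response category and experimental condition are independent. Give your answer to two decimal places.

9.88

Grand total N = 229.
Expected counts (row total × column total / N):
  Fast, Group A: 96×36/229 = 15.092
  Fast, Group B: 96×53/229 = 22.218
  Fast, Group C: 96×52/229 = 21.799
  Fast, Group D: 96×88/229 = 36.891
  Slow, Group A: 133×36/229 = 20.908
  Slow, Group B: 133×53/229 = 30.782
  Slow, Group C: 133×52/229 = 30.201
  Slow, Group D: 133×88/229 = 51.109
Contributions (O − E)²/E:
  (7 − 15.092)²/15.092 = 4.3388
  (23 − 22.218)²/22.218 = 0.0275
  (22 − 21.799)²/21.799 = 0.0019
  (44 − 36.891)²/36.891 = 1.3699
  (29 − 20.908)²/20.908 = 3.1318
  (30 − 30.782)²/30.782 = 0.0199
  (30 − 30.201)²/30.201 = 0.0013
  (44 − 51.109)²/51.109 = 0.9888
χ² = 4.3388 + 0.0275 + 0.0019 + 1.3699 + 3.1318 + 0.0199 + 0.0013 + 0.9888 = 9.88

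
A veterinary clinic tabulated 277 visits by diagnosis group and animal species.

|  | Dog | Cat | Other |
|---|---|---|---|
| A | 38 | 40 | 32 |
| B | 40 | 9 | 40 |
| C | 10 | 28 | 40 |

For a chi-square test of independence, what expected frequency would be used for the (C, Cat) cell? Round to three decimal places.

21.682

Row total (C) = 78; column total (Cat) = 77; grand total N = 277.
Expected count = (row total × column total) / N = 78 × 77 / 277 = 21.682.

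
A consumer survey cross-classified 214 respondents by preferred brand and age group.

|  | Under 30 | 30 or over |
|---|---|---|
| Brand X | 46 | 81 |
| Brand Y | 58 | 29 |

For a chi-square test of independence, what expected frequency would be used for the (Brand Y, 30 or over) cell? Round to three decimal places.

44.720

Row total (Brand Y) = 87; column total (30 or over) = 110; grand total N = 214.
Expected count = (row total × column total) / N = 87 × 110 / 214 = 44.720.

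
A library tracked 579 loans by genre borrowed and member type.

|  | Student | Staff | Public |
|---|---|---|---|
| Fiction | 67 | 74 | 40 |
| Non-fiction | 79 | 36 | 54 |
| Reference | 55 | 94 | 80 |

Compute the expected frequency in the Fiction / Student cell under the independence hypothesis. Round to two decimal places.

62.83

Row total (Fiction) = 181; column total (Student) = 201; grand total N = 579.
Expected count = (row total × column total) / N = 181 × 201 / 579 = 62.83.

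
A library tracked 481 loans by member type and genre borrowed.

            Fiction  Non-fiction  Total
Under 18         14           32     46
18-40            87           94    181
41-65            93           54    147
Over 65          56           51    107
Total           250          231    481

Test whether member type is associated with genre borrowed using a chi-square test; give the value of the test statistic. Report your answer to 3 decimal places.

17.171

Grand total N = 481.
Expected counts (row total × column total / N):
  Under 18, Fiction: 46×250/481 = 23.9085
  Under 18, Non-fiction: 46×231/481 = 22.0915
  18-40, Fiction: 181×250/481 = 94.0748
  18-40, Non-fiction: 181×231/481 = 86.9252
  41-65, Fiction: 147×250/481 = 76.4033
  41-65, Non-fiction: 147×231/481 = 70.5967
  Over 65, Fiction: 107×250/481 = 55.6133
  Over 65, Non-fiction: 107×231/481 = 51.3867
Contributions (O − E)²/E:
  (14 − 23.9085)²/23.9085 = 4.1064
  (32 − 22.0915)²/22.0915 = 4.4442
  (87 − 94.0748)²/94.0748 = 0.5321
  (94 − 86.9252)²/86.9252 = 0.5758
  (93 − 76.4033)²/76.4033 = 3.6052
  (54 − 70.5967)²/70.5967 = 3.9017
  (56 − 55.6133)²/55.6133 = 0.0027
  (51 − 51.3867)²/51.3867 = 0.0029
χ² = 4.1064 + 4.4442 + 0.5321 + 0.5758 + 3.6052 + 3.9017 + 0.0027 + 0.0029 = 17.171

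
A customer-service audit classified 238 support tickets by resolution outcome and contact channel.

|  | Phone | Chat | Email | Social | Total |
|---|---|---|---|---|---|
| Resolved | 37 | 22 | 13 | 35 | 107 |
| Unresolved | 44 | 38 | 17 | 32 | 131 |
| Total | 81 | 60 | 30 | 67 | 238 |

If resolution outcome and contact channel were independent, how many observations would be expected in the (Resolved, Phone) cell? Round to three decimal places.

Row total (Resolved) = 107; column total (Phone) = 81; grand total N = 238.
Expected count = (row total × column total) / N = 107 × 81 / 238 = 36.416.

36.416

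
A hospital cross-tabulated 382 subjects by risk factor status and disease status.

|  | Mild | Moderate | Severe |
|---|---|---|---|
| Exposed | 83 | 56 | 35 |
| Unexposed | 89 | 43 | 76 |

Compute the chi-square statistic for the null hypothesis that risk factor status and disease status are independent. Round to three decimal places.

14.146

Row totals: 174, 208. Column totals: 172, 99, 111. Grand total N = 382.
Expected counts (row total × column total / N):
  Exposed, Mild: 174×172/382 = 78.34555
  Exposed, Moderate: 174×99/382 = 45.09424
  Exposed, Severe: 174×111/382 = 50.56021
  Unexposed, Mild: 208×172/382 = 93.65445
  Unexposed, Moderate: 208×99/382 = 53.90576
  Unexposed, Severe: 208×111/382 = 60.43979
Contributions (O − E)²/E:
  (83 − 78.34555)²/78.34555 = 0.2765
  (56 − 45.09424)²/45.09424 = 2.6375
  (35 − 50.56021)²/50.56021 = 4.7887
  (89 − 93.65445)²/93.65445 = 0.2313
  (43 − 53.90576)²/53.90576 = 2.2064
  (76 − 60.43979)²/60.43979 = 4.0060
χ² = 0.2765 + 2.6375 + 4.7887 + 0.2313 + 2.2064 + 4.0060 = 14.146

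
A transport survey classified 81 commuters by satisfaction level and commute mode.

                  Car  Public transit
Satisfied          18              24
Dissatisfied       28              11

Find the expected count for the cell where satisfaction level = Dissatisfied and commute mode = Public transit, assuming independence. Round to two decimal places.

Row total (Dissatisfied) = 39; column total (Public transit) = 35; grand total N = 81.
Expected count = (row total × column total) / N = 39 × 35 / 81 = 16.85.

16.85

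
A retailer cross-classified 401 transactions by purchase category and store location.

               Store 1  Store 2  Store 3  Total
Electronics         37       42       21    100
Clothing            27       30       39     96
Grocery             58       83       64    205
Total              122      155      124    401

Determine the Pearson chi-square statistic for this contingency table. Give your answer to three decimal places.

Grand total N = 401.
Expected counts (row total × column total / N):
  Electronics, Store 1: 100×122/401 = 30.4239
  Electronics, Store 2: 100×155/401 = 38.6534
  Electronics, Store 3: 100×124/401 = 30.9227
  Clothing, Store 1: 96×122/401 = 29.2070
  Clothing, Store 2: 96×155/401 = 37.1072
  Clothing, Store 3: 96×124/401 = 29.6858
  Grocery, Store 1: 205×122/401 = 62.3691
  Grocery, Store 2: 205×155/401 = 79.2394
  Grocery, Store 3: 205×124/401 = 63.3915
Contributions (O − E)²/E:
  (37 − 30.4239)²/30.4239 = 1.4214
  (42 − 38.6534)²/38.6534 = 0.2897
  (21 − 30.9227)²/30.9227 = 3.1841
  (27 − 29.2070)²/29.2070 = 0.1668
  (30 − 37.1072)²/37.1072 = 1.3613
  (39 − 29.6858)²/29.6858 = 2.9224
  (58 − 62.3691)²/62.3691 = 0.3061
  (83 − 79.2394)²/79.2394 = 0.1785
  (64 − 63.3915)²/63.3915 = 0.0058
χ² = 1.4214 + 0.2897 + 3.1841 + 0.1668 + 1.3613 + 2.9224 + 0.3061 + 0.1785 + 0.0058 = 9.836

9.836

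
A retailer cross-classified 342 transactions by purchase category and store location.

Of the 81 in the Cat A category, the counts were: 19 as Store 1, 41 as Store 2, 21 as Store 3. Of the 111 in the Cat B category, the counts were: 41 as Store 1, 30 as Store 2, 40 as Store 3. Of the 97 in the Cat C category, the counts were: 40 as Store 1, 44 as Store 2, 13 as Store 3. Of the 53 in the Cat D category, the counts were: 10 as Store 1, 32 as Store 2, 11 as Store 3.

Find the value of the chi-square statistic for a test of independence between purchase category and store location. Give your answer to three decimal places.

30.721

Row totals: 81, 111, 97, 53. Column totals: 110, 147, 85. Grand total N = 342.
Expected counts (row total × column total / N):
  Cat A, Store 1: 81×110/342 = 26.05263
  Cat A, Store 2: 81×147/342 = 34.81579
  Cat A, Store 3: 81×85/342 = 20.13158
  Cat B, Store 1: 111×110/342 = 35.70175
  Cat B, Store 2: 111×147/342 = 47.71053
  Cat B, Store 3: 111×85/342 = 27.58772
  Cat C, Store 1: 97×110/342 = 31.19883
  Cat C, Store 2: 97×147/342 = 41.69298
  Cat C, Store 3: 97×85/342 = 24.10819
  Cat D, Store 1: 53×110/342 = 17.04678
  Cat D, Store 2: 53×147/342 = 22.78070
  Cat D, Store 3: 53×85/342 = 13.17251
Contributions (O − E)²/E:
  (19 − 26.05263)²/26.05263 = 1.9092
  (41 − 34.81579)²/34.81579 = 1.0985
  (21 − 20.13158)²/20.13158 = 0.0375
  (41 − 35.70175)²/35.70175 = 0.7863
  (30 − 47.71053)²/47.71053 = 6.5743
  (40 − 27.58772)²/27.58772 = 5.5845
  (40 − 31.19883)²/31.19883 = 2.4828
  (44 − 41.69298)²/41.69298 = 0.1277
  (13 − 24.10819)²/24.10819 = 5.1183
  (10 − 17.04678)²/17.04678 = 2.9130
  (32 − 22.78070)²/22.78070 = 3.7310
  (11 − 13.17251)²/13.17251 = 0.3583
χ² = 1.9092 + 1.0985 + 0.0375 + 0.7863 + 6.5743 + 5.5845 + 2.4828 + 0.1277 + 5.1183 + 2.9130 + 3.7310 + 0.3583 = 30.721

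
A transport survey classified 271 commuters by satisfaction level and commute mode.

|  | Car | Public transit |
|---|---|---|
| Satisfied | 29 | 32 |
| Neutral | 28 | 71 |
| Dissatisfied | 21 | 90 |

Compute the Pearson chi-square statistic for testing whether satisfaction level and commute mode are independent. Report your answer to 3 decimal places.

Row totals: 61, 99, 111. Column totals: 78, 193. Grand total N = 271.
Expected counts (row total × column total / N):
  Satisfied, Car: 61×78/271 = 17.5572
  Satisfied, Public transit: 61×193/271 = 43.4428
  Neutral, Car: 99×78/271 = 28.4945
  Neutral, Public transit: 99×193/271 = 70.5055
  Dissatisfied, Car: 111×78/271 = 31.9483
  Dissatisfied, Public transit: 111×193/271 = 79.0517
Contributions (O − E)²/E:
  (29 − 17.5572)²/17.5572 = 7.4578
  (32 − 43.4428)²/43.4428 = 3.0140
  (28 − 28.4945)²/28.4945 = 0.0086
  (71 − 70.5055)²/70.5055 = 0.0035
  (21 − 31.9483)²/31.9483 = 3.7519
  (90 − 79.0517)²/79.0517 = 1.5163
χ² = 7.4578 + 3.0140 + 0.0086 + 0.0035 + 3.7519 + 1.5163 = 15.752

15.752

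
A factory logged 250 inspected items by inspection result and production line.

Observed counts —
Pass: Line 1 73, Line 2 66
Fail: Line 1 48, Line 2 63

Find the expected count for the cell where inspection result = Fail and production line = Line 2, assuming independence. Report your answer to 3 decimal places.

57.276

Row total (Fail) = 111; column total (Line 2) = 129; grand total N = 250.
Expected count = (row total × column total) / N = 111 × 129 / 250 = 57.276.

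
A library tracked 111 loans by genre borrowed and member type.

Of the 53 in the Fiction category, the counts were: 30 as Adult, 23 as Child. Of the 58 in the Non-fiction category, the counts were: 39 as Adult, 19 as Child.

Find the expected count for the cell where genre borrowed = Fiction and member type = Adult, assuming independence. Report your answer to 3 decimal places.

32.946

Row total (Fiction) = 53; column total (Adult) = 69; grand total N = 111.
Expected count = (row total × column total) / N = 53 × 69 / 111 = 32.946.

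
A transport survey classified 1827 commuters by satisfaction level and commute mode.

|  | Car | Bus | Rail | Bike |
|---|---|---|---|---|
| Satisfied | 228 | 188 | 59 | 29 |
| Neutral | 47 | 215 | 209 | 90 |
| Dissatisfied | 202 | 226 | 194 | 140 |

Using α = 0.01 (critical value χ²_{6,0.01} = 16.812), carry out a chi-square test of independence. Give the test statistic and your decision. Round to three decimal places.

Row totals: 504, 561, 762. Column totals: 477, 629, 462, 259. Grand total N = 1827.
Expected counts (row total × column total / N):
  Satisfied, Car: 504×477/1827 = 131.5862
  Satisfied, Bus: 504×629/1827 = 173.5172
  Satisfied, Rail: 504×462/1827 = 127.4483
  Satisfied, Bike: 504×259/1827 = 71.4483
  Neutral, Car: 561×477/1827 = 146.4680
  Neutral, Bus: 561×629/1827 = 193.1412
  Neutral, Rail: 561×462/1827 = 141.8621
  Neutral, Bike: 561×259/1827 = 79.5287
  Dissatisfied, Car: 762×477/1827 = 198.9458
  Dissatisfied, Bus: 762×629/1827 = 262.3415
  Dissatisfied, Rail: 762×462/1827 = 192.6897
  Dissatisfied, Bike: 762×259/1827 = 108.0230
Contributions (O − E)²/E:
  (228 − 131.5862)²/131.5862 = 70.6428
  (188 − 173.5172)²/173.5172 = 1.2088
  (59 − 127.4483)²/127.4483 = 36.7613
  (29 − 71.4483)²/71.4483 = 25.2190
  (47 − 146.4680)²/146.4680 = 67.5498
  (215 − 193.1412)²/193.1412 = 2.4739
  (209 − 141.8621)²/141.8621 = 31.7738
  (90 − 79.5287)²/79.5287 = 1.3787
  (202 − 198.9458)²/198.9458 = 0.0469
  (226 − 262.3415)²/262.3415 = 5.0343
  (194 − 192.6897)²/192.6897 = 0.0089
  (140 − 108.0230)²/108.0230 = 9.4658
χ² = 70.6428 + 1.2088 + 36.7613 + 25.2190 + 67.5498 + 2.4739 + 31.7738 + 1.3787 + 0.0469 + 5.0343 + 0.0089 + 9.4658 = 251.564
df = (3−1)(4−1) = 6. Since 251.564 > 16.812, reject the null hypothesis of independence at α = 0.01.

251.564; reject H₀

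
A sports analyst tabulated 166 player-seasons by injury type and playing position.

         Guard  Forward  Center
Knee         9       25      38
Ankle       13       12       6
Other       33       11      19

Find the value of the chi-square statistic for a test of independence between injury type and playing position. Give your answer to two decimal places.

29.75

Row totals: 72, 31, 63. Column totals: 55, 48, 63. Grand total N = 166.
Expected counts (row total × column total / N):
  Knee, Guard: 72×55/166 = 23.8554
  Knee, Forward: 72×48/166 = 20.8193
  Knee, Center: 72×63/166 = 27.3253
  Ankle, Guard: 31×55/166 = 10.2711
  Ankle, Forward: 31×48/166 = 8.9639
  Ankle, Center: 31×63/166 = 11.7651
  Other, Guard: 63×55/166 = 20.8735
  Other, Forward: 63×48/166 = 18.2169
  Other, Center: 63×63/166 = 23.9096
Contributions (O − E)²/E:
  (9 − 23.8554)²/23.8554 = 9.2509
  (25 − 20.8193)²/20.8193 = 0.8395
  (38 − 27.3253)²/27.3253 = 4.1701
  (13 − 10.2711)²/10.2711 = 0.7250
  (12 − 8.9639)²/8.9639 = 1.0283
  (6 − 11.7651)²/11.7651 = 2.8250
  (33 − 20.8735)²/20.8735 = 7.0449
  (11 − 18.2169)²/18.2169 = 2.8591
  (19 − 23.9096)²/23.9096 = 1.0081
χ² = 9.2509 + 0.8395 + 4.1701 + 0.7250 + 1.0283 + 2.8250 + 7.0449 + 2.8591 + 1.0081 = 29.75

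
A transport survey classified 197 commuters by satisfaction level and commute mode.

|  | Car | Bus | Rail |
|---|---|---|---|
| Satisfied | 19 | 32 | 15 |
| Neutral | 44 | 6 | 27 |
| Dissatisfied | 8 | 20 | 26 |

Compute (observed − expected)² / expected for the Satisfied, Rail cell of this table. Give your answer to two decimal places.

Row total (Satisfied) = 66; column total (Rail) = 68; N = 197.
Expected count E = 66 × 68 / 197 = 22.7817.
Contribution = (O − E)²/E = (15 − 22.7817)² / 22.7817 = 2.66.

2.66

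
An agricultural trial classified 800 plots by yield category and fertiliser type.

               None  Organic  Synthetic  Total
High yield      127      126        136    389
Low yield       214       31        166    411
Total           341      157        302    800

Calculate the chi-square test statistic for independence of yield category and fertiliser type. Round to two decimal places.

82.12

Grand total N = 800.
Expected counts (row total × column total / N):
  High yield, None: 389×341/800 = 165.811
  High yield, Organic: 389×157/800 = 76.341
  High yield, Synthetic: 389×302/800 = 146.847
  Low yield, None: 411×341/800 = 175.189
  Low yield, Organic: 411×157/800 = 80.659
  Low yield, Synthetic: 411×302/800 = 155.153
Contributions (O − E)²/E:
  (127 − 165.811)²/165.811 = 9.0844
  (126 − 76.341)²/76.341 = 32.3026
  (136 − 146.847)²/146.847 = 0.8012
  (214 − 175.189)²/175.189 = 8.5981
  (31 − 80.659)²/80.659 = 30.5734
  (166 − 155.153)²/155.153 = 0.7583
χ² = 9.0844 + 32.3026 + 0.8012 + 8.5981 + 30.5734 + 0.7583 = 82.12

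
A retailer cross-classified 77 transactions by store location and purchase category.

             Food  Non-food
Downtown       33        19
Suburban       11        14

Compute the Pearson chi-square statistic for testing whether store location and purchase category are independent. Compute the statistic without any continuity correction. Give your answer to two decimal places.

2.61

Row totals: 52, 25. Column totals: 44, 33. Grand total N = 77.
Expected counts (row total × column total / N):
  Downtown, Food: 52×44/77 = 29.714
  Downtown, Non-food: 52×33/77 = 22.286
  Suburban, Food: 25×44/77 = 14.286
  Suburban, Non-food: 25×33/77 = 10.714
Contributions (O − E)²/E:
  (33 − 29.714)²/29.714 = 0.3634
  (19 − 22.286)²/22.286 = 0.4845
  (11 − 14.286)²/14.286 = 0.7558
  (14 − 10.714)²/10.714 = 1.0078
χ² = 0.3634 + 0.4845 + 0.7558 + 1.0078 = 2.61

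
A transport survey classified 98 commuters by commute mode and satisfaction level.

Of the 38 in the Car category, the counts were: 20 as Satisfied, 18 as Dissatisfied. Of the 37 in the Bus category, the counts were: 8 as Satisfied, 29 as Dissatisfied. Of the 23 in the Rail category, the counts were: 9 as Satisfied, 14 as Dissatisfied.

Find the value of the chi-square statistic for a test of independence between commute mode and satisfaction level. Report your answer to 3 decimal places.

7.695

Row totals: 38, 37, 23. Column totals: 37, 61. Grand total N = 98.
Expected counts (row total × column total / N):
  Car, Satisfied: 38×37/98 = 14.3469
  Car, Dissatisfied: 38×61/98 = 23.6531
  Bus, Satisfied: 37×37/98 = 13.9694
  Bus, Dissatisfied: 37×61/98 = 23.0306
  Rail, Satisfied: 23×37/98 = 8.6837
  Rail, Dissatisfied: 23×61/98 = 14.3163
Contributions (O − E)²/E:
  (20 − 14.3469)²/14.3469 = 2.2275
  (18 − 23.6531)²/23.6531 = 1.3511
  (8 − 13.9694)²/13.9694 = 2.5508
  (29 − 23.0306)²/23.0306 = 1.5472
  (9 − 8.6837)²/8.6837 = 0.0115
  (14 − 14.3163)²/14.3163 = 0.0070
χ² = 2.2275 + 1.3511 + 2.5508 + 1.5472 + 0.0115 + 0.0070 = 7.695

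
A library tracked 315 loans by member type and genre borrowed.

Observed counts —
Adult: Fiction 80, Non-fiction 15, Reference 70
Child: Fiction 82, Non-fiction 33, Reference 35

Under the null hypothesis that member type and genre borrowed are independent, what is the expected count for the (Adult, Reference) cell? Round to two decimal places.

Row total (Adult) = 165; column total (Reference) = 105; grand total N = 315.
Expected count = (row total × column total) / N = 165 × 105 / 315 = 55.00.

55.00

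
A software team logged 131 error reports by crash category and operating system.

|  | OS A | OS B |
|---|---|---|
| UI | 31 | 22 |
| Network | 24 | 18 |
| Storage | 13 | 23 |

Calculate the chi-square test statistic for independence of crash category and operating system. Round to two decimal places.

4.98

Row totals: 53, 42, 36. Column totals: 68, 63. Grand total N = 131.
Expected counts (row total × column total / N):
  UI, OS A: 53×68/131 = 27.511
  UI, OS B: 53×63/131 = 25.489
  Network, OS A: 42×68/131 = 21.802
  Network, OS B: 42×63/131 = 20.198
  Storage, OS A: 36×68/131 = 18.687
  Storage, OS B: 36×63/131 = 17.313
Contributions (O − E)²/E:
  (31 − 27.511)²/27.511 = 0.4425
  (22 − 25.489)²/25.489 = 0.4776
  (24 − 21.802)²/21.802 = 0.2216
  (18 − 20.198)²/20.198 = 0.2392
  (13 − 18.687)²/18.687 = 1.7307
  (23 − 17.313)²/17.313 = 1.8681
χ² = 0.4425 + 0.4776 + 0.2216 + 0.2392 + 1.7307 + 1.8681 = 4.98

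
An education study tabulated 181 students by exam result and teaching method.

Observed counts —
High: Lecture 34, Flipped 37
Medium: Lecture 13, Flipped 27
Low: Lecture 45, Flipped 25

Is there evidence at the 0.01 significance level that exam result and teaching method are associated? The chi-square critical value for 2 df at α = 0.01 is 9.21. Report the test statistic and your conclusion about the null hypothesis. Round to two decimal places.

Row totals: 71, 40, 70. Column totals: 92, 89. Grand total N = 181.
Expected counts (row total × column total / N):
  High, Lecture: 71×92/181 = 36.088
  High, Flipped: 71×89/181 = 34.912
  Medium, Lecture: 40×92/181 = 20.331
  Medium, Flipped: 40×89/181 = 19.669
  Low, Lecture: 70×92/181 = 35.580
  Low, Flipped: 70×89/181 = 34.420
Contributions (O − E)²/E:
  (34 − 36.088)²/36.088 = 0.1208
  (37 − 34.912)²/34.912 = 0.1249
  (13 − 20.331)²/20.331 = 2.6434
  (27 − 19.669)²/19.669 = 2.7324
  (45 − 35.580)²/35.580 = 2.4940
  (25 − 34.420)²/34.420 = 2.5780
χ² = 0.1208 + 0.1249 + 2.6434 + 2.7324 + 2.4940 + 2.5780 = 10.69
df = (3−1)(2−1) = 2. Since 10.69 > 9.21, reject the null hypothesis of independence at α = 0.01.

10.69; reject H₀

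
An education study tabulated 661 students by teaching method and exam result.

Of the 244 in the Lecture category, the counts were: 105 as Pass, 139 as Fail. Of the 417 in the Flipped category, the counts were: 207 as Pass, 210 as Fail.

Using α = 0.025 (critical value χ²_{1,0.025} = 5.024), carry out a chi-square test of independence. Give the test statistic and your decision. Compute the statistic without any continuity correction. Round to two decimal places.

Row totals: 244, 417. Column totals: 312, 349. Grand total N = 661.
Expected counts (row total × column total / N):
  Lecture, Pass: 244×312/661 = 115.171
  Lecture, Fail: 244×349/661 = 128.829
  Flipped, Pass: 417×312/661 = 196.829
  Flipped, Fail: 417×349/661 = 220.171
Contributions (O − E)²/E:
  (105 − 115.171)²/115.171 = 0.8982
  (139 − 128.829)²/128.829 = 0.8030
  (207 − 196.829)²/196.829 = 0.5256
  (210 − 220.171)²/220.171 = 0.4699
χ² = 0.8982 + 0.8030 + 0.5256 + 0.4699 = 2.70
df = (2−1)(2−1) = 1. Since 2.70 < 5.024, fail to reject the null hypothesis of independence at α = 0.025.

2.70; fail to reject H₀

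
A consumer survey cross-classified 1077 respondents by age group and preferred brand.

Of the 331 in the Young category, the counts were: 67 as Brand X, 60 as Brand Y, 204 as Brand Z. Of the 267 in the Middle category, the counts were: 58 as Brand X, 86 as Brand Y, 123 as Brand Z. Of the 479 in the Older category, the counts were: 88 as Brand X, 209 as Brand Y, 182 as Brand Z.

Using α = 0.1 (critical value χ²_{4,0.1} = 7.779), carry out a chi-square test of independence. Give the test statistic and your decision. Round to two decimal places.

Row totals: 331, 267, 479. Column totals: 213, 355, 509. Grand total N = 1077.
Expected counts (row total × column total / N):
  Young, Brand X: 331×213/1077 = 65.462
  Young, Brand Y: 331×355/1077 = 109.104
  Young, Brand Z: 331×509/1077 = 156.434
  Middle, Brand X: 267×213/1077 = 52.805
  Middle, Brand Y: 267×355/1077 = 88.008
  Middle, Brand Z: 267×509/1077 = 126.187
  Older, Brand X: 479×213/1077 = 94.733
  Older, Brand Y: 479×355/1077 = 157.888
  Older, Brand Z: 479×509/1077 = 226.380
Contributions (O − E)²/E:
  (67 − 65.462)²/65.462 = 0.0361
  (60 − 109.104)²/109.104 = 22.1000
  (204 − 156.434)²/156.434 = 14.4631
  (58 − 52.805)²/52.805 = 0.5111
  (86 − 88.008)²/88.008 = 0.0458
  (123 − 126.187)²/126.187 = 0.0805
  (88 − 94.733)²/94.733 = 0.4785
  (209 − 157.888)²/157.888 = 16.5461
  (182 − 226.380)²/226.380 = 8.7003
χ² = 0.0361 + 22.1000 + 14.4631 + 0.5111 + 0.0458 + 0.0805 + 0.4785 + 16.5461 + 8.7003 = 62.96
df = (3−1)(3−1) = 4. Since 62.96 > 7.779, reject the null hypothesis of independence at α = 0.1.

62.96; reject H₀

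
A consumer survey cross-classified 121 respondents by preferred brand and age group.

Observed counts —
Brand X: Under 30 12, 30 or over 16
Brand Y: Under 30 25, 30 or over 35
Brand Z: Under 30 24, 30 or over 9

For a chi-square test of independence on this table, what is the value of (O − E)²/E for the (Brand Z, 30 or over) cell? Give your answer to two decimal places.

3.31

Row total (Brand Z) = 33; column total (30 or over) = 60; N = 121.
Expected count E = 33 × 60 / 121 = 16.364.
Contribution = (O − E)²/E = (9 − 16.364)² / 16.364 = 3.31.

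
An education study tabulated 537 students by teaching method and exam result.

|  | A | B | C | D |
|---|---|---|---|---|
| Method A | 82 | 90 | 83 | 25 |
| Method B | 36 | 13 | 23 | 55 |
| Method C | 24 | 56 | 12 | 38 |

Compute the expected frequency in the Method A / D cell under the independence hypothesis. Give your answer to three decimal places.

61.527

Row total (Method A) = 280; column total (D) = 118; grand total N = 537.
Expected count = (row total × column total) / N = 280 × 118 / 537 = 61.527.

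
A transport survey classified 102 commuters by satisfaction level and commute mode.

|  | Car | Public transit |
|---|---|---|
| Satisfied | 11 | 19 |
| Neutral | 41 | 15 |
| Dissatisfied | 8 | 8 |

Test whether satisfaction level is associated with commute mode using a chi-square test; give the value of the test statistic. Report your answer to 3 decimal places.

11.383

Row totals: 30, 56, 16. Column totals: 60, 42. Grand total N = 102.
Expected counts (row total × column total / N):
  Satisfied, Car: 30×60/102 = 17.6471
  Satisfied, Public transit: 30×42/102 = 12.3529
  Neutral, Car: 56×60/102 = 32.9412
  Neutral, Public transit: 56×42/102 = 23.0588
  Dissatisfied, Car: 16×60/102 = 9.4118
  Dissatisfied, Public transit: 16×42/102 = 6.5882
Contributions (O − E)²/E:
  (11 − 17.6471)²/17.6471 = 2.5038
  (19 − 12.3529)²/12.3529 = 3.5768
  (41 − 32.9412)²/32.9412 = 1.9715
  (15 − 23.0588)²/23.0588 = 2.8165
  (8 − 9.4118)²/9.4118 = 0.2118
  (8 − 6.5882)²/6.5882 = 0.3025
χ² = 2.5038 + 3.5768 + 1.9715 + 2.8165 + 0.2118 + 0.3025 = 11.383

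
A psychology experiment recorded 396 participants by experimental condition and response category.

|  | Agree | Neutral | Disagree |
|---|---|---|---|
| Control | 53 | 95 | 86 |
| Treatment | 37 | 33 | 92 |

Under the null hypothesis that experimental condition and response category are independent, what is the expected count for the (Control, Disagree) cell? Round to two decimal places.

105.18

Row total (Control) = 234; column total (Disagree) = 178; grand total N = 396.
Expected count = (row total × column total) / N = 234 × 178 / 396 = 105.18.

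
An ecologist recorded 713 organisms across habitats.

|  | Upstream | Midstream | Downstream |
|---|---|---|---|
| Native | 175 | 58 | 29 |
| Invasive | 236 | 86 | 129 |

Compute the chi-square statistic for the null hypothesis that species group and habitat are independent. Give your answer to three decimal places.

Row totals: 262, 451. Column totals: 411, 144, 158. Grand total N = 713.
Expected counts (row total × column total / N):
  Native, Upstream: 262×411/713 = 151.0266
  Native, Midstream: 262×144/713 = 52.9144
  Native, Downstream: 262×158/713 = 58.0589
  Invasive, Upstream: 451×411/713 = 259.9734
  Invasive, Midstream: 451×144/713 = 91.0856
  Invasive, Downstream: 451×158/713 = 99.9411
Contributions (O − E)²/E:
  (175 − 151.0266)²/151.0266 = 3.8054
  (58 − 52.9144)²/52.9144 = 0.4888
  (29 − 58.0589)²/58.0589 = 14.5442
  (236 − 259.9734)²/259.9734 = 2.2107
  (86 − 91.0856)²/91.0856 = 0.2839
  (129 − 99.9411)²/99.9411 = 8.4492
χ² = 3.8054 + 0.4888 + 14.5442 + 2.2107 + 0.2839 + 8.4492 = 29.782

29.782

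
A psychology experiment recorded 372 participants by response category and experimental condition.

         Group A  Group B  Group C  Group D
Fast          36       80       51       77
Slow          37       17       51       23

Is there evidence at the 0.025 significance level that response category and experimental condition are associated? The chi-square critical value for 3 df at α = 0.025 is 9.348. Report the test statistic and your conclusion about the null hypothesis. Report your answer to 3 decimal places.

37.573; reject H₀

Row totals: 244, 128. Column totals: 73, 97, 102, 100. Grand total N = 372.
Expected counts (row total × column total / N):
  Fast, Group A: 244×73/372 = 47.88172
  Fast, Group B: 244×97/372 = 63.62366
  Fast, Group C: 244×102/372 = 66.90323
  Fast, Group D: 244×100/372 = 65.59140
  Slow, Group A: 128×73/372 = 25.11828
  Slow, Group B: 128×97/372 = 33.37634
  Slow, Group C: 128×102/372 = 35.09677
  Slow, Group D: 128×100/372 = 34.40860
Contributions (O − E)²/E:
  (36 − 47.88172)²/47.88172 = 2.9484
  (80 − 63.62366)²/63.62366 = 4.2152
  (51 − 66.90323)²/66.90323 = 3.7803
  (77 − 65.59140)²/65.59140 = 1.9843
  (37 − 25.11828)²/25.11828 = 5.6204
  (17 − 33.37634)²/33.37634 = 8.0352
  (51 − 35.09677)²/35.09677 = 7.2062
  (23 − 34.40860)²/34.40860 = 3.7827
χ² = 2.9484 + 4.2152 + 3.7803 + 1.9843 + 5.6204 + 8.0352 + 7.2062 + 3.7827 = 37.573
df = (2−1)(4−1) = 3. Since 37.573 > 9.348, reject the null hypothesis of independence at α = 0.025.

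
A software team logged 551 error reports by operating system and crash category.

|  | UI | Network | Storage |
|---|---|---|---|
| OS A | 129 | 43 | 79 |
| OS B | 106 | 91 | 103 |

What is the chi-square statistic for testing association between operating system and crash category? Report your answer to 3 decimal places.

18.398

Row totals: 251, 300. Column totals: 235, 134, 182. Grand total N = 551.
Expected counts (row total × column total / N):
  OS A, UI: 251×235/551 = 107.05082
  OS A, Network: 251×134/551 = 61.04174
  OS A, Storage: 251×182/551 = 82.90744
  OS B, UI: 300×235/551 = 127.94918
  OS B, Network: 300×134/551 = 72.95826
  OS B, Storage: 300×182/551 = 99.09256
Contributions (O − E)²/E:
  (129 − 107.05082)²/107.05082 = 4.5004
  (43 − 61.04174)²/61.04174 = 5.3325
  (79 − 82.90744)²/82.90744 = 0.1842
  (106 − 127.94918)²/127.94918 = 3.7653
  (91 − 72.95826)²/72.95826 = 4.4615
  (103 − 99.09256)²/99.09256 = 0.1541
χ² = 4.5004 + 5.3325 + 0.1842 + 3.7653 + 4.4615 + 0.1541 = 18.398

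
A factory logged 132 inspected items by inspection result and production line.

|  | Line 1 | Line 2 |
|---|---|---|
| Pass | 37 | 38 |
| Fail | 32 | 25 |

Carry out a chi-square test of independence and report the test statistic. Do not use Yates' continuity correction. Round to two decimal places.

Row totals: 75, 57. Column totals: 69, 63. Grand total N = 132.
Expected counts (row total × column total / N):
  Pass, Line 1: 75×69/132 = 39.205
  Pass, Line 2: 75×63/132 = 35.795
  Fail, Line 1: 57×69/132 = 29.795
  Fail, Line 2: 57×63/132 = 27.205
Contributions (O − E)²/E:
  (37 − 39.205)²/39.205 = 0.1240
  (38 − 35.795)²/35.795 = 0.1358
  (32 − 29.795)²/29.795 = 0.1632
  (25 − 27.205)²/27.205 = 0.1787
χ² = 0.1240 + 0.1358 + 0.1632 + 0.1787 = 0.60

0.60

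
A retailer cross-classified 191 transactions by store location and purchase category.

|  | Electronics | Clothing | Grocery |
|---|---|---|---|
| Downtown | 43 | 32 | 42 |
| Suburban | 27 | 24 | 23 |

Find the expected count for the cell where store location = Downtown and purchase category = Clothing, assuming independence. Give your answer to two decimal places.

34.30

Row total (Downtown) = 117; column total (Clothing) = 56; grand total N = 191.
Expected count = (row total × column total) / N = 117 × 56 / 191 = 34.30.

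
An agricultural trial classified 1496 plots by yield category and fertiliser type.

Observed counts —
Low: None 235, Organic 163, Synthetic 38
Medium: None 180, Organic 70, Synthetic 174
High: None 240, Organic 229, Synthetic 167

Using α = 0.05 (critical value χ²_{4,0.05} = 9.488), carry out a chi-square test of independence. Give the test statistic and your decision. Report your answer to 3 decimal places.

Row totals: 436, 424, 636. Column totals: 655, 462, 379. Grand total N = 1496.
Expected counts (row total × column total / N):
  Low, None: 436×655/1496 = 190.8957
  Low, Organic: 436×462/1496 = 134.6471
  Low, Synthetic: 436×379/1496 = 110.4572
  Medium, None: 424×655/1496 = 185.6417
  Medium, Organic: 424×462/1496 = 130.9412
  Medium, Synthetic: 424×379/1496 = 107.4171
  High, None: 636×655/1496 = 278.4626
  High, Organic: 636×462/1496 = 196.4118
  High, Synthetic: 636×379/1496 = 161.1257
Contributions (O − E)²/E:
  (235 − 190.8957)²/190.8957 = 10.1898
  (163 − 134.6471)²/134.6471 = 5.9703
  (38 − 110.4572)²/110.4572 = 47.5301
  (180 − 185.6417)²/185.6417 = 0.1715
  (70 − 130.9412)²/130.9412 = 28.3626
  (174 − 107.4171)²/107.4171 = 41.2717
  (240 − 278.4626)²/278.4626 = 5.3126
  (229 − 196.4118)²/196.4118 = 5.4070
  (167 − 161.1257)²/161.1257 = 0.2142
χ² = 10.1898 + 5.9703 + 47.5301 + 0.1715 + 28.3626 + 41.2717 + 5.3126 + 5.4070 + 0.2142 = 144.430
df = (3−1)(3−1) = 4. Since 144.430 > 9.488, reject the null hypothesis of independence at α = 0.05.

144.430; reject H₀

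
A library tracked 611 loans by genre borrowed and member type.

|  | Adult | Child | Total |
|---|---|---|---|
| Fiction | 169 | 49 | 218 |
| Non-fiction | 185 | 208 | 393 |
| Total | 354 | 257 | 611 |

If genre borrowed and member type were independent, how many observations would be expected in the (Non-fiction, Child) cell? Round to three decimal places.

165.304

Row total (Non-fiction) = 393; column total (Child) = 257; grand total N = 611.
Expected count = (row total × column total) / N = 393 × 257 / 611 = 165.304.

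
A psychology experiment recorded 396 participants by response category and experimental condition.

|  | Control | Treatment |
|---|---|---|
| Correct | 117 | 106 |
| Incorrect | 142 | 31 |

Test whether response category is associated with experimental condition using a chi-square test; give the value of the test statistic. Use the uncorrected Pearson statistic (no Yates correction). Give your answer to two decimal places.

37.76

Row totals: 223, 173. Column totals: 259, 137. Grand total N = 396.
Expected counts (row total × column total / N):
  Correct, Control: 223×259/396 = 145.851
  Correct, Treatment: 223×137/396 = 77.149
  Incorrect, Control: 173×259/396 = 113.149
  Incorrect, Treatment: 173×137/396 = 59.851
Contributions (O − E)²/E:
  (117 − 145.851)²/145.851 = 5.7071
  (106 − 77.149)²/77.149 = 10.7893
  (142 − 113.149)²/113.149 = 7.3565
  (31 − 59.851)²/59.851 = 13.9075
χ² = 5.7071 + 10.7893 + 7.3565 + 13.9075 = 37.76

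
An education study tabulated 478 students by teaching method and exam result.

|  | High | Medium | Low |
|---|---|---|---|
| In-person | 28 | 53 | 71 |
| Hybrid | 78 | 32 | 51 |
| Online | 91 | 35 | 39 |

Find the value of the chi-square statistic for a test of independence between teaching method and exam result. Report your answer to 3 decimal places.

Row totals: 152, 161, 165. Column totals: 197, 120, 161. Grand total N = 478.
Expected counts (row total × column total / N):
  In-person, High: 152×197/478 = 62.6444
  In-person, Medium: 152×120/478 = 38.1590
  In-person, Low: 152×161/478 = 51.1967
  Hybrid, High: 161×197/478 = 66.3536
  Hybrid, Medium: 161×120/478 = 40.4184
  Hybrid, Low: 161×161/478 = 54.2280
  Online, High: 165×197/478 = 68.0021
  Online, Medium: 165×120/478 = 41.4226
  Online, Low: 165×161/478 = 55.5753
Contributions (O − E)²/E:
  (28 − 62.6444)²/62.6444 = 19.1595
  (53 − 38.1590)²/38.1590 = 5.7720
  (71 − 51.1967)²/51.1967 = 7.6601
  (78 − 66.3536)²/66.3536 = 2.0442
  (32 − 40.4184)²/40.4184 = 1.7534
  (51 − 54.2280)²/54.2280 = 0.1922
  (91 − 68.0021)²/68.0021 = 7.7778
  (35 − 41.4226)²/41.4226 = 0.9958
  (39 − 55.5753)²/55.5753 = 4.9436
χ² = 19.1595 + 5.7720 + 7.6601 + 2.0442 + 1.7534 + 0.1922 + 7.7778 + 0.9958 + 4.9436 = 50.299

50.299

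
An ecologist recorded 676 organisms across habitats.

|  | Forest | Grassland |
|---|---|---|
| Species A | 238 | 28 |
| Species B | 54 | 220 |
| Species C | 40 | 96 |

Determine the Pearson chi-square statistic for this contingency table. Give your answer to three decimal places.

Row totals: 266, 274, 136. Column totals: 332, 344. Grand total N = 676.
Expected counts (row total × column total / N):
  Species A, Forest: 266×332/676 = 130.63905
  Species A, Grassland: 266×344/676 = 135.36095
  Species B, Forest: 274×332/676 = 134.56805
  Species B, Grassland: 274×344/676 = 139.43195
  Species C, Forest: 136×332/676 = 66.79290
  Species C, Grassland: 136×344/676 = 69.20710
Contributions (O − E)²/E:
  (238 − 130.63905)²/130.63905 = 88.2307
  (28 − 135.36095)²/135.36095 = 85.1529
  (54 − 134.56805)²/134.56805 = 48.2374
  (220 − 139.43195)²/139.43195 = 46.5547
  (40 − 66.79290)²/66.79290 = 10.7475
  (96 − 69.20710)²/69.20710 = 10.3726
χ² = 88.2307 + 85.1529 + 48.2374 + 46.5547 + 10.7475 + 10.3726 = 289.296

289.296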